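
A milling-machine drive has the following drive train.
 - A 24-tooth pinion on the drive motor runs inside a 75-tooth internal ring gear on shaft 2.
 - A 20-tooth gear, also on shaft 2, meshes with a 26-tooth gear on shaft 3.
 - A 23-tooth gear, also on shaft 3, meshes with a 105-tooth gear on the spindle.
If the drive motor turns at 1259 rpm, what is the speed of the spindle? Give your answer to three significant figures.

internal gear 75/24 = 3.125 → 1259/3.125 = 402.88 rpm
gear mesh 26/20 = 1.3 → 402.88/1.3 = 309.91 rpm
gear mesh 105/23 = 4.5652 → 309.91/4.5652 = 67.885 rpm

67.9 rpm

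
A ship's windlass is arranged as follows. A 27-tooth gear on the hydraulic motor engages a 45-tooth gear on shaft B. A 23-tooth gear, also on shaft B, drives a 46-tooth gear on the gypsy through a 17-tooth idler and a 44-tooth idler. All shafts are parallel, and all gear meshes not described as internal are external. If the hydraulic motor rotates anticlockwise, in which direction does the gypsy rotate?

anticlockwise

the hydraulic motor → shaft B: external mesh, 1 reversal → CW.
shaft B → the gypsy: driver → idler → idler → driven is 3 external meshes, 3 reversals → CCW.
4 reversals in total — an even number — so the gypsy turns the same way as the hydraulic motor.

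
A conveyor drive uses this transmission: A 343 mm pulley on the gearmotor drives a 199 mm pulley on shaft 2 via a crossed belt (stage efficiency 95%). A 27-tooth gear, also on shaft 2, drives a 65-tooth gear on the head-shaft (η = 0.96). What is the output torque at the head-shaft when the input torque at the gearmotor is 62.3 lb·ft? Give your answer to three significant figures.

79.4 lb·ft

After the belt (199/343): 62.3 × 0.58017 × 0.95 = 34.338 lb·ft
After the gear mesh (65/27): 34.338 × 2.4074 × 0.96 = 79.358 lb·ft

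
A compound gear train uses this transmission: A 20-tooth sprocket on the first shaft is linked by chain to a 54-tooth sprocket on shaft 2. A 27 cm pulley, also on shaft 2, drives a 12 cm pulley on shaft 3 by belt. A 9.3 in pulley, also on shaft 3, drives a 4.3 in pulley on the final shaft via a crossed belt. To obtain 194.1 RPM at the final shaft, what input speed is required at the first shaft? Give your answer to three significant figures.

108 RPM

Overall ratio R = 2.7 × 0.44444 × 0.46237 = 0.55484.
Required input speed = output speed × R = 194.1 × 0.55484 = 107.69 RPM.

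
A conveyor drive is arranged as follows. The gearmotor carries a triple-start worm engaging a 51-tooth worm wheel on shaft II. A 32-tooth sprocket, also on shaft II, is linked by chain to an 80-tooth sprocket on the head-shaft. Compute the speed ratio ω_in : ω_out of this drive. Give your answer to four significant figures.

Each stage contributes driven/driver: worm 51/3 = 17, chain 80/32 = 2.5.
Overall: 17 × 2.5 = 42.5.

42.50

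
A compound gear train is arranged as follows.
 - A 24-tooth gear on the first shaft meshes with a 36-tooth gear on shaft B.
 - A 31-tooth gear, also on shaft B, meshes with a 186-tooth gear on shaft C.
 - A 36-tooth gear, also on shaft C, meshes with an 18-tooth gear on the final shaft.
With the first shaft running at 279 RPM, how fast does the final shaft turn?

the first shaft → shaft B (gear mesh, 36/24): 279 ÷ 1.5 = 186 RPM
shaft B → shaft C (gear mesh, 186/31): 186 ÷ 6 = 31 RPM
shaft C → the final shaft (gear mesh, 18/36): 31 ÷ 0.5 = 62 RPM

62 RPM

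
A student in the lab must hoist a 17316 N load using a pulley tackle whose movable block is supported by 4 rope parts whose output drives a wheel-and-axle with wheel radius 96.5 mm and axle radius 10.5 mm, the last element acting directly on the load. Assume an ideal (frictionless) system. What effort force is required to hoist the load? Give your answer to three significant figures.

Block-and-tackle MA = number of supporting rope parts = 4.
Wheel-and-axle MA = R/r = 96.5/10.5 = 9.1905.
Combined ideal MA = 4 × 9.1905 = 36.762.
Effort = load / MA = 17316 / 36.762 = 471.03 N.

471 N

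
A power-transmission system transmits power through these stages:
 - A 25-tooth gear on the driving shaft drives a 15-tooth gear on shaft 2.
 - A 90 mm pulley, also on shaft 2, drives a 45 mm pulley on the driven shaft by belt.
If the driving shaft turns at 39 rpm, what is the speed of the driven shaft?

Gear mesh: ratio = 15/25 = 0.6, so shaft 2 turns at 39 / 0.6 = 65 rpm.
Belt: ratio = 45/90 = 0.5, so the driven shaft turns at 65 / 0.5 = 130 rpm.

130 rpm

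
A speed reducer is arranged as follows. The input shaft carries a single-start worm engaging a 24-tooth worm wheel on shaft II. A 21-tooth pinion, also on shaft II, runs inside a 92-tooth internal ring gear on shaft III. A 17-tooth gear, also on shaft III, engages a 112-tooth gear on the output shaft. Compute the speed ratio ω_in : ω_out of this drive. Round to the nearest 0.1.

692.7

Each stage contributes driven/driver: worm 24/1 = 24, internal gear 92/21 = 4.381, gear mesh 112/17 = 6.5882.
Overall: 24 × 4.381 × 6.5882 = 692.71.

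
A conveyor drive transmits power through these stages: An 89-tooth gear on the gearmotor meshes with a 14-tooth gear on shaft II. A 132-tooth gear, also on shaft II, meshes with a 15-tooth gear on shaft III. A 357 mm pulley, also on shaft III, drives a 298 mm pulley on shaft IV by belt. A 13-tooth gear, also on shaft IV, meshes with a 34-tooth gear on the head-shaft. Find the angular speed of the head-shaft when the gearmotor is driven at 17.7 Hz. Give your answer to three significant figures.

Gear mesh: ratio = 14/89 = 0.1573, so shaft II turns at 17.7 / 0.1573 = 112.52 Hz.
Gear mesh: ratio = 15/132 = 0.11364, so shaft III turns at 112.52 / 0.11364 = 990.19 Hz.
Belt: ratio = 298/357 = 0.83473, so shaft IV turns at 990.19 / 0.83473 = 1186.2 Hz.
Gear mesh: ratio = 34/13 = 2.6154, so the head-shaft turns at 1186.2 / 2.6154 = 453.56 Hz.

454 Hz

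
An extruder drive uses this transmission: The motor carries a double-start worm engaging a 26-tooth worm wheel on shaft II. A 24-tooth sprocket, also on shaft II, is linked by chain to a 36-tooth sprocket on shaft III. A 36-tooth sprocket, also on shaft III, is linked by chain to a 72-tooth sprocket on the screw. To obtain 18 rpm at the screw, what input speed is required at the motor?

702 rpm

Overall ratio R = 13 × 1.5 × 2 = 39.
Required input speed = output speed × R = 18 × 39 = 702 rpm.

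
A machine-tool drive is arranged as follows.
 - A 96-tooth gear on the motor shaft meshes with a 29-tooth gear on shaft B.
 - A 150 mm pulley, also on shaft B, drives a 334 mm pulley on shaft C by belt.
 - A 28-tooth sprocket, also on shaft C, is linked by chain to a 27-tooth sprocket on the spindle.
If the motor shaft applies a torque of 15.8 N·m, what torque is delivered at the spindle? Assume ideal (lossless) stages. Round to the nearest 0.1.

Gear mesh: ratio = 29/96 = 0.30208; torque at shaft B = 15.8 × 0.30208 = 4.7729 N·m.
Belt: ratio = 334/150 = 2.2267; torque at shaft C = 4.7729 × 2.2267 = 10.628 N·m.
Chain: ratio = 27/28 = 0.96429; torque at the spindle = 10.628 × 0.96429 = 10.248 N·m.

10.2 N·m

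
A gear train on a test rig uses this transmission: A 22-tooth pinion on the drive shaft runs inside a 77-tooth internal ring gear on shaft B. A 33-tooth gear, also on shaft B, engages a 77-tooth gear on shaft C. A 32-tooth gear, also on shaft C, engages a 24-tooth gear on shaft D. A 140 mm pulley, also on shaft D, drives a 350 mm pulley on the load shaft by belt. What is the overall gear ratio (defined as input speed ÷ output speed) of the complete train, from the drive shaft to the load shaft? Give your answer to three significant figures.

15.3

Each stage contributes driven/driver: internal gear 77/22 = 3.5, gear mesh 77/33 = 2.3333, gear mesh 24/32 = 0.75, belt 350/140 = 2.5.
Overall: 3.5 × 2.3333 × 0.75 × 2.5 = 15.312.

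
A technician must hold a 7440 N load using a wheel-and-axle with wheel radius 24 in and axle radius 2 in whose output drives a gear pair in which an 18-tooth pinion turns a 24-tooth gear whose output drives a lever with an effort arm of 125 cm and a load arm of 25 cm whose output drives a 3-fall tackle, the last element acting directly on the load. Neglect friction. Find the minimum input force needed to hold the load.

Wheel-and-axle MA = R/r = 24/2 = 12.
Gear pair MA = 24/18 = 1.3333.
Lever MA = effort arm / load arm = 125/25 = 5.
Block-and-tackle MA = number of supporting rope parts = 3.
Combined ideal MA = 12 × 1.3333 × 5 × 3 = 240.
Effort = load / MA = 7440 / 240 = 31 N.

31 N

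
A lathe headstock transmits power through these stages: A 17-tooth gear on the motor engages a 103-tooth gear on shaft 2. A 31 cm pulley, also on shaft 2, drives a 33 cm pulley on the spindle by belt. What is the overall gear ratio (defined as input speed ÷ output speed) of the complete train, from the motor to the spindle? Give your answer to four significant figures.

6.450

Each stage contributes driven/driver: gear mesh 103/17 = 6.0588, belt 33/31 = 1.0645.
Overall: 6.0588 × 1.0645 = 6.4497.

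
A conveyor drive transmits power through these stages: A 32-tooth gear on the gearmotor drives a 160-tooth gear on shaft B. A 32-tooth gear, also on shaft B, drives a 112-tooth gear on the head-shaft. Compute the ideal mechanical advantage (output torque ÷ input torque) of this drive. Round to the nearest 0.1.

Each stage contributes driven/driver: gear mesh 160/32 = 5, gear mesh 112/32 = 3.5.
Overall: 5 × 3.5 = 17.5.

17.5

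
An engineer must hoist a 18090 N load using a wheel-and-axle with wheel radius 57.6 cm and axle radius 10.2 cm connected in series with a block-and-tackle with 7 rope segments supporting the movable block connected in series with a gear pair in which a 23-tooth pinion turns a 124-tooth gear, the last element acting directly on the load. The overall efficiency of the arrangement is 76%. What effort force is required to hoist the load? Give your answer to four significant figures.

111.7 N

Wheel-and-axle MA = R/r = 57.6/10.2 = 5.6471.
Block-and-tackle MA = number of supporting rope parts = 7.
Gear pair MA = 124/23 = 5.3913.
Combined ideal MA = 5.6471 × 7 × 5.3913 = 213.12.
Actual MA = 213.12 × 0.76 = 161.97.
Effort = load / actual MA = 18090 / 161.97 = 111.69 N.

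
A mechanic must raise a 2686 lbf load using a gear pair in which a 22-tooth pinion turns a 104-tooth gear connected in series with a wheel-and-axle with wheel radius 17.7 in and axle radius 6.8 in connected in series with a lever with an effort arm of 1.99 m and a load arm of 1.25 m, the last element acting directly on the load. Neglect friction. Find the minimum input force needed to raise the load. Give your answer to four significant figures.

Gear pair MA = 104/22 = 4.7273.
Wheel-and-axle MA = R/r = 17.7/6.8 = 2.6029.
Lever MA = effort arm / load arm = 1.99/1.25 = 1.592.
Combined ideal MA = 4.7273 × 2.6029 × 1.592 = 19.589.
Effort = load / MA = 2686 / 19.589 = 137.12 lbf.

137.1 lbf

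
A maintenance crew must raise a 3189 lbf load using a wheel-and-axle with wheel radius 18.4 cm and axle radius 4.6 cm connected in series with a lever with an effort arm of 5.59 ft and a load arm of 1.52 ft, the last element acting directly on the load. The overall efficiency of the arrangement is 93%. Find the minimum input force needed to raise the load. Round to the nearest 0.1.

233.1 lbf

Wheel-and-axle MA = R/r = 18.4/4.6 = 4.
Lever MA = effort arm / load arm = 5.59/1.52 = 3.6776.
Combined ideal MA = 4 × 3.6776 = 14.711.
Actual MA = 14.711 × 0.93 = 13.681.
Effort = load / actual MA = 3189 / 13.681 = 233.1 lbf.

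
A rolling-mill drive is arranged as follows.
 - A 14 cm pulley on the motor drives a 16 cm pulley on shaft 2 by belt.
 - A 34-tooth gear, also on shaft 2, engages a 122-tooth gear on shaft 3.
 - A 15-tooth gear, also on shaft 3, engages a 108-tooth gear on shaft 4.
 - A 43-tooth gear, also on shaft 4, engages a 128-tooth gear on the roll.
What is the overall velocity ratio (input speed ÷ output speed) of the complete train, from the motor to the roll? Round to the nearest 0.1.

87.9

Each stage contributes driven/driver: belt 16/14 = 1.1429, gear mesh 122/34 = 3.5882, gear mesh 108/15 = 7.2, gear mesh 128/43 = 2.9767.
Overall: 1.1429 × 3.5882 × 7.2 × 2.9767 = 87.891.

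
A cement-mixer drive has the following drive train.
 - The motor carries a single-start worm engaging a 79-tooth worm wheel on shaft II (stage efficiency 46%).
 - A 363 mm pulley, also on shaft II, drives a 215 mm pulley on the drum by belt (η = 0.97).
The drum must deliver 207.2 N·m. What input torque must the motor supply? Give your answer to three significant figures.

9.92 N·m

Overall ratio R = 79 × 0.59229 = 46.791; overall efficiency η = 0.46 × 0.97 = 0.4462.
Input torque = output torque / (R × η) = 207.2 / (46.791 × 0.4462) = 9.9243 N·m.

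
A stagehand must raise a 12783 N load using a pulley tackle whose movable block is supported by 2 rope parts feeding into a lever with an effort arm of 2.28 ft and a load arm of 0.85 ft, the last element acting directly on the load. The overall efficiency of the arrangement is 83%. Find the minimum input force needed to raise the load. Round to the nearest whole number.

2871 N

Block-and-tackle MA = number of supporting rope parts = 2.
Lever MA = effort arm / load arm = 2.28/0.85 = 2.6824.
Combined ideal MA = 2 × 2.6824 = 5.3647.
Actual MA = 5.3647 × 0.83 = 4.4527.
Effort = load / actual MA = 12783 / 4.4527 = 2870.8 N.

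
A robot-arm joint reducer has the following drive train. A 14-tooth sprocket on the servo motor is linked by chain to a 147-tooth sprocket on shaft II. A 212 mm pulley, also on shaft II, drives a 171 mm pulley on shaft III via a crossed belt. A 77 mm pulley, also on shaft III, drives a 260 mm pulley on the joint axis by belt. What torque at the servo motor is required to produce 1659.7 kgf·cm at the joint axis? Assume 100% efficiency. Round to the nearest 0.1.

58.0 kgf·cm

Overall ratio R = 10.5 × 0.8066 × 3.3766 = 28.598.
Input torque = output torque / R = 1659.7 / 28.598 = 58.036 kgf·cm.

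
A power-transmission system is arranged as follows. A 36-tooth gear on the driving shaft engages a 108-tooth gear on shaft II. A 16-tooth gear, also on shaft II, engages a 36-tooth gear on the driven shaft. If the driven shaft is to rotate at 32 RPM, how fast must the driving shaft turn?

Overall ratio R = 3 × 2.25 = 6.75.
Required input speed = output speed × R = 32 × 6.75 = 216 RPM.

216 RPM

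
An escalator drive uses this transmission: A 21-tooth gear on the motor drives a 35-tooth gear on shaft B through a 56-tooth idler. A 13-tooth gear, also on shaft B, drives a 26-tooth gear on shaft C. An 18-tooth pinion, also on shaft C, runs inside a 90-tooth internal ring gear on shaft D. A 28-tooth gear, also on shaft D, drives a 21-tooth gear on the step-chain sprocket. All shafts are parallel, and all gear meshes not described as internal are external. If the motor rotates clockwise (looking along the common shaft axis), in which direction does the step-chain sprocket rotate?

the motor → shaft B: driver → idler → driven is 2 external meshes, 2 reversals → CW.
shaft B → shaft C: external mesh, 1 reversal → CCW.
shaft C → shaft D: internal mesh, same direction → CCW.
shaft D → the step-chain sprocket: external mesh, 1 reversal → CW.
4 reversals in total — an even number — so the step-chain sprocket turns the same way as the motor.

clockwise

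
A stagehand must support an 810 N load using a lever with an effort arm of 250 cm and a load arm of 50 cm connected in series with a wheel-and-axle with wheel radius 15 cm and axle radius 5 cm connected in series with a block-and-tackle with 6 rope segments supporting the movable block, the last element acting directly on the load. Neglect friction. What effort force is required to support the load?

9 N

Lever MA = effort arm / load arm = 250/50 = 5.
Wheel-and-axle MA = R/r = 15/5 = 3.
Block-and-tackle MA = number of supporting rope parts = 6.
Combined ideal MA = 5 × 3 × 6 = 90.
Effort = load / MA = 810 / 90 = 9 N.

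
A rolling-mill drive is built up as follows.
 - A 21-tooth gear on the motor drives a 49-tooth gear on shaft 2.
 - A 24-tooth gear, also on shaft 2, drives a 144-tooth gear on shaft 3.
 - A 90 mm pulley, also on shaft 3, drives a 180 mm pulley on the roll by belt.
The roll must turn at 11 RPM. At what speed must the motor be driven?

308 RPM

Overall ratio R = 2.3333 × 6 × 2 = 28.
Required input speed = output speed × R = 11 × 28 = 308 RPM.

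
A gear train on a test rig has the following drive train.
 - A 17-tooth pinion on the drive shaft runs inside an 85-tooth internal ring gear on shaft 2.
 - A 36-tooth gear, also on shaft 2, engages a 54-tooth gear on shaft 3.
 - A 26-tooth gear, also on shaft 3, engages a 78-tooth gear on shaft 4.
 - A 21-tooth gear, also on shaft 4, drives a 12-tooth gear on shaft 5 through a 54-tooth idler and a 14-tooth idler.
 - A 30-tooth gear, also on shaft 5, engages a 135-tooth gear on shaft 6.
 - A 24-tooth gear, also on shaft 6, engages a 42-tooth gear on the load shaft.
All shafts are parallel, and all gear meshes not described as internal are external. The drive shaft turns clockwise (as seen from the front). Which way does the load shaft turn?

the drive shaft → shaft 2: internal mesh, same direction → CW.
shaft 2 → shaft 3: external mesh, 1 reversal → CCW.
shaft 3 → shaft 4: external mesh, 1 reversal → CW.
shaft 4 → shaft 5: driver → idler → idler → driven is 3 external meshes, 3 reversals → CCW.
shaft 5 → shaft 6: external mesh, 1 reversal → CW.
shaft 6 → the load shaft: external mesh, 1 reversal → CCW.
7 reversals in total — an odd number — so the load shaft turns opposite to the drive shaft.

anticlockwise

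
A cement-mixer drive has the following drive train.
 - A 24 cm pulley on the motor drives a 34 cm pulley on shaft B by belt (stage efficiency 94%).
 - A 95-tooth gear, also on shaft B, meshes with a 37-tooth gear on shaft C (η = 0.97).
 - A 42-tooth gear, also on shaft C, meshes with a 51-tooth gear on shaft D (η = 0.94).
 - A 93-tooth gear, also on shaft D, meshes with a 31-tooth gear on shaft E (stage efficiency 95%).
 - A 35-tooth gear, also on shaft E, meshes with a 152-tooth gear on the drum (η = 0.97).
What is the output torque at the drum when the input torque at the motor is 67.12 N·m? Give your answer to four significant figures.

Belt: ratio = 34/24 = 1.4167; torque at shaft B = 67.12 × 1.4167 × 0.94 = 89.381 N·m.
Gear mesh: ratio = 37/95 = 0.38947; torque at shaft C = 89.381 × 0.38947 × 0.97 = 33.767 N·m.
Gear mesh: ratio = 51/42 = 1.2143; torque at shaft D = 33.767 × 1.2143 × 0.94 = 38.543 N·m.
Gear mesh: ratio = 31/93 = 0.33333; torque at shaft E = 38.543 × 0.33333 × 0.95 = 12.205 N·m.
Gear mesh: ratio = 152/35 = 4.3429; torque at the drum = 12.205 × 4.3429 × 0.97 = 51.416 N·m.

51.42 N·m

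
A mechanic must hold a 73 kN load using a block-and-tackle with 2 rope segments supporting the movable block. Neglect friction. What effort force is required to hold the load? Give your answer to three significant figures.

Block-and-tackle MA = number of supporting rope parts = 2.
Effort = load / MA = 73 / 2 = 36.5 kN.

36.5 kN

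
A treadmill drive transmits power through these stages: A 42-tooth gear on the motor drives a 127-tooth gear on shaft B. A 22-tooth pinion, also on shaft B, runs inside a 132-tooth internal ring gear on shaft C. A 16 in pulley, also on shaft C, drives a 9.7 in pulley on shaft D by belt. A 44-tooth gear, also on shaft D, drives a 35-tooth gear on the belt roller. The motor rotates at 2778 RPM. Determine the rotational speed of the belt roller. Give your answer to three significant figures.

the motor → shaft B (gear mesh, 127/42): 2778 ÷ 3.0238 = 918.71 RPM
shaft B → shaft C (internal gear, 132/22): 918.71 ÷ 6 = 153.12 RPM
shaft C → shaft D (belt, 9.7/16): 153.12 ÷ 0.60625 = 252.57 RPM
shaft D → the belt roller (gear mesh, 35/44): 252.57 ÷ 0.79545 = 317.51 RPM

318 RPM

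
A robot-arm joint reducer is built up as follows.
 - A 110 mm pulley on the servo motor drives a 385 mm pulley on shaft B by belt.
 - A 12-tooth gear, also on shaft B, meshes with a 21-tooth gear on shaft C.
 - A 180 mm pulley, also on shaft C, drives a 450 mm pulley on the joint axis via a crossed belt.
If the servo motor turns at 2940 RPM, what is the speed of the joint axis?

192 RPM

Belt: ratio = 385/110 = 3.5, so shaft B turns at 2940 / 3.5 = 840 RPM.
Gear mesh: ratio = 21/12 = 1.75, so shaft C turns at 840 / 1.75 = 480 RPM.
Belt: ratio = 450/180 = 2.5, so the joint axis turns at 480 / 2.5 = 192 RPM.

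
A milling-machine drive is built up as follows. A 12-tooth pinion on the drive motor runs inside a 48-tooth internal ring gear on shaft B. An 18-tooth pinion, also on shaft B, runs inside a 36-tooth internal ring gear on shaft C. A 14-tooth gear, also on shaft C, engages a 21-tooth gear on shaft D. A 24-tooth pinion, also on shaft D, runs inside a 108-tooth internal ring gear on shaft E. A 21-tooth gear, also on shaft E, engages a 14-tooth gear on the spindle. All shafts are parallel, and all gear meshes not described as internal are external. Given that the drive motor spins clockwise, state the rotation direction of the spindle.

the drive motor → shaft B: internal mesh, same direction → CW.
shaft B → shaft C: internal mesh, same direction → CW.
shaft C → shaft D: external mesh, 1 reversal → CCW.
shaft D → shaft E: internal mesh, same direction → CCW.
shaft E → the spindle: external mesh, 1 reversal → CW.
2 reversals in total — an even number — so the spindle turns the same way as the drive motor.

clockwise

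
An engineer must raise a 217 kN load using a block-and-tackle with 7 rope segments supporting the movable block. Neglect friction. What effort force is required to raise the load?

31 kN

Block-and-tackle MA = number of supporting rope parts = 7.
Effort = load / MA = 217 / 7 = 31 kN.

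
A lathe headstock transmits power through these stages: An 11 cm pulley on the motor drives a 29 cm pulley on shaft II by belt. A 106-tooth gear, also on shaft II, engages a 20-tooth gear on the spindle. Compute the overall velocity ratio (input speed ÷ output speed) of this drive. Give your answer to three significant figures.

0.497

Each stage contributes driven/driver: belt 29/11 = 2.6364, gear mesh 20/106 = 0.18868.
Overall: 2.6364 × 0.18868 = 0.49743.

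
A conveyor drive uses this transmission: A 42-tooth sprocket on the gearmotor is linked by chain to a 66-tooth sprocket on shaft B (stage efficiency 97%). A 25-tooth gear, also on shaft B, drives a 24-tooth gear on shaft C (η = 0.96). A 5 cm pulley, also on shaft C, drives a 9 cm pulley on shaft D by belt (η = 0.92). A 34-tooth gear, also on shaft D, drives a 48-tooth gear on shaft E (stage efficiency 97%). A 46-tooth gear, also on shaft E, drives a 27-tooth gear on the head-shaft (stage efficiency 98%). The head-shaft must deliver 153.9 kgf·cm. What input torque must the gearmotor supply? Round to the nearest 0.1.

84.0 kgf·cm

Overall ratio R = 1.5714 × 0.96 × 1.8 × 1.4118 × 0.58696 = 2.2501; overall efficiency η = 0.97 × 0.96 × 0.92 × 0.97 × 0.98 = 0.8144.
Input torque = output torque / (R × η) = 153.9 / (2.2501 × 0.8144) = 83.985 kgf·cm.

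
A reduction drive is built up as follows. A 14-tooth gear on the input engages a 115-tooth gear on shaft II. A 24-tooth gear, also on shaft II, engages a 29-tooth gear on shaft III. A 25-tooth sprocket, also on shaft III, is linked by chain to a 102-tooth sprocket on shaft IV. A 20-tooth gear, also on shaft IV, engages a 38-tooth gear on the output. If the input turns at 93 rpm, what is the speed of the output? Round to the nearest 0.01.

Gear mesh: ratio = 115/14 = 8.2143, so shaft II turns at 93 / 8.2143 = 11.322 rpm.
Gear mesh: ratio = 29/24 = 1.2083, so shaft III turns at 11.322 / 1.2083 = 9.3697 rpm.
Chain: ratio = 102/25 = 4.08, so shaft IV turns at 9.3697 / 4.08 = 2.2965 rpm.
Gear mesh: ratio = 38/20 = 1.9, so the output turns at 2.2965 / 1.9 = 1.2087 rpm.

1.21 rpm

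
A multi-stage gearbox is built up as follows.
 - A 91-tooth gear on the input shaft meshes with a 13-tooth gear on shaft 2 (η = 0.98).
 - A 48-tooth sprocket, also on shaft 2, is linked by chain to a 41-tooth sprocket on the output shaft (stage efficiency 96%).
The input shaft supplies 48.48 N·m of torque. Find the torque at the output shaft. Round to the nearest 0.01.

5.57 N·m

After the gear mesh (13/91): 48.48 × 0.14286 × 0.98 = 6.7872 N·m
After the chain (41/48): 6.7872 × 0.85417 × 0.96 = 5.5655 N·m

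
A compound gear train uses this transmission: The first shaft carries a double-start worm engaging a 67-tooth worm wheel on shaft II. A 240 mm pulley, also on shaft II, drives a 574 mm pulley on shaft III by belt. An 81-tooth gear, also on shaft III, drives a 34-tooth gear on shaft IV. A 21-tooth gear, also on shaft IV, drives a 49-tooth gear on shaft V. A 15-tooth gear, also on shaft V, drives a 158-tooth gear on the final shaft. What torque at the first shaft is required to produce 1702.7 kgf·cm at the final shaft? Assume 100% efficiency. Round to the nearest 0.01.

2.06 kgf·cm

Overall ratio R = 33.5 × 2.3917 × 0.41975 × 2.3333 × 10.533 = 826.57.
Input torque = output torque / R = 1702.7 / 826.57 = 2.0599 kgf·cm.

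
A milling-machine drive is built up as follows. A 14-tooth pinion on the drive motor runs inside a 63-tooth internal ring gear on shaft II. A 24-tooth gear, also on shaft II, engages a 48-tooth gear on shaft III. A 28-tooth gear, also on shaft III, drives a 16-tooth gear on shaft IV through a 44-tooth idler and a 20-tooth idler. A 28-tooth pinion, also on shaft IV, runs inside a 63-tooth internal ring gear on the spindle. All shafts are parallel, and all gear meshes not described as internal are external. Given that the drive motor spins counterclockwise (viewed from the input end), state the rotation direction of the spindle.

counterclockwise

the drive motor → shaft II: internal mesh, same direction → CCW.
shaft II → shaft III: external mesh, 1 reversal → CW.
shaft III → shaft IV: driver → idler → idler → driven is 3 external meshes, 3 reversals → CCW.
shaft IV → the spindle: internal mesh, same direction → CCW.
4 reversals in total — an even number — so the spindle turns the same way as the drive motor.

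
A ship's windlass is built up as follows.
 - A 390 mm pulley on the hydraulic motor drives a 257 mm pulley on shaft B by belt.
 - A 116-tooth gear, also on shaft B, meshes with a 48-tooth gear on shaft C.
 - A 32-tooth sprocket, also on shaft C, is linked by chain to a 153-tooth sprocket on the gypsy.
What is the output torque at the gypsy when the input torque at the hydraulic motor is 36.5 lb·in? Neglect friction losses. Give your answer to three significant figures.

Belt: ratio = 257/390 = 0.65897; torque at shaft B = 36.5 × 0.65897 = 24.053 lb·in.
Gear mesh: ratio = 48/116 = 0.41379; torque at shaft C = 24.053 × 0.41379 = 9.9528 lb·in.
Chain: ratio = 153/32 = 4.7812; torque at the gypsy = 9.9528 × 4.7812 = 47.587 lb·in.

47.6 lb·in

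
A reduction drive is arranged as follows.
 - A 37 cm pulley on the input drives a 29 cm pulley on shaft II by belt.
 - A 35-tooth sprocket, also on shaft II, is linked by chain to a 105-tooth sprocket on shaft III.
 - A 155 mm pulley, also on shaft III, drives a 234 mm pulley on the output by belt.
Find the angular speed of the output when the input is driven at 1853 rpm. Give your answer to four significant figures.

Belt: ratio = 29/37 = 0.78378, so shaft II turns at 1853 / 0.78378 = 2364.2 rpm.
Chain: ratio = 105/35 = 3, so shaft III turns at 2364.2 / 3 = 788.06 rpm.
Belt: ratio = 234/155 = 1.5097, so the output turns at 788.06 / 1.5097 = 522 rpm.

522.0 rpm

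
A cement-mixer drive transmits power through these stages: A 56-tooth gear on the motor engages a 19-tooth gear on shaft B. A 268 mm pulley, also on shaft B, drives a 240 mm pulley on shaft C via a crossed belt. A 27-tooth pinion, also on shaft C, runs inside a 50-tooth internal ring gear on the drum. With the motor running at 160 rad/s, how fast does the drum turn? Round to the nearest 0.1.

284.4 rad/s

gear mesh 19/56 = 0.33929 → 160/0.33929 = 471.58 rad/s
belt 240/268 = 0.89552 → 471.58/0.89552 = 526.6 rad/s
internal gear 50/27 = 1.8519 → 526.6/1.8519 = 284.36 rad/s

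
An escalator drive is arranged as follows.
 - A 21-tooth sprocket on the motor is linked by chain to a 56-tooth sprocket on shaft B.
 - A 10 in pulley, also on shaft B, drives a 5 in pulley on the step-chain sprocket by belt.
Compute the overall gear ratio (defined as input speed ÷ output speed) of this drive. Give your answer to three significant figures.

1.33

Each stage contributes driven/driver: chain 56/21 = 2.6667, belt 5/10 = 0.5.
Overall: 2.6667 × 0.5 = 1.3333.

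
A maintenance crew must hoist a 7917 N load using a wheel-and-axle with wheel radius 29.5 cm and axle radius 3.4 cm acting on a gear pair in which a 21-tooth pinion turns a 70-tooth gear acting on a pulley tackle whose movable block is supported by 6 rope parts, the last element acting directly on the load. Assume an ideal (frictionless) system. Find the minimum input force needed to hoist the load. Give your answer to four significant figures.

45.62 N

Wheel-and-axle MA = R/r = 29.5/3.4 = 8.6765.
Gear pair MA = 70/21 = 3.3333.
Block-and-tackle MA = number of supporting rope parts = 6.
Combined ideal MA = 8.6765 × 3.3333 × 6 = 173.53.
Effort = load / MA = 7917 / 173.53 = 45.623 N.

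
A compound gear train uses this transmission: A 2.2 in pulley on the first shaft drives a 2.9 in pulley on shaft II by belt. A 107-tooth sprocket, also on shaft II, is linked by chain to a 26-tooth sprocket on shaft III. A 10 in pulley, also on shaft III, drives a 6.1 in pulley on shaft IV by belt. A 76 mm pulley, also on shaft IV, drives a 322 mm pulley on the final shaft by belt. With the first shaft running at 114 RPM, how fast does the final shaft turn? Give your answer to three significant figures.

the first shaft → shaft II (belt, 2.9/2.2): 114 ÷ 1.3182 = 86.483 RPM
shaft II → shaft III (chain, 26/107): 86.483 ÷ 0.24299 = 355.91 RPM
shaft III → shaft IV (belt, 6.1/10): 355.91 ÷ 0.61 = 583.46 RPM
shaft IV → the final shaft (belt, 322/76): 583.46 ÷ 4.2368 = 137.71 RPM

138 RPM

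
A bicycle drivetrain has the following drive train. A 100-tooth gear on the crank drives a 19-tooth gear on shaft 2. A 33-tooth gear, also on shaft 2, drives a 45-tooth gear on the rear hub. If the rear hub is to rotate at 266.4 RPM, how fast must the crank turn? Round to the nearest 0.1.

Overall ratio R = 0.19 × 1.3636 = 0.25909.
Required input speed = output speed × R = 266.4 × 0.25909 = 69.022 RPM.

69.0 RPM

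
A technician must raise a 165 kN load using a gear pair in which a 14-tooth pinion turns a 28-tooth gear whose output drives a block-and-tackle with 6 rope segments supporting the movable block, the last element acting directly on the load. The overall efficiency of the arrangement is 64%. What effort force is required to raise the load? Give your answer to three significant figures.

21.5 kN

Gear pair MA = 28/14 = 2.
Block-and-tackle MA = number of supporting rope parts = 6.
Combined ideal MA = 2 × 6 = 12.
Actual MA = 12 × 0.64 = 7.68.
Effort = load / actual MA = 165 / 7.68 = 21.484 kN.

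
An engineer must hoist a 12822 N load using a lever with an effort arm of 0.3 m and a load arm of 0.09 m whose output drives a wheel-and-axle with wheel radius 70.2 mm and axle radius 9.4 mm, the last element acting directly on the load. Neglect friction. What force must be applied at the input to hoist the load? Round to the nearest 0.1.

Lever MA = effort arm / load arm = 0.3/0.09 = 3.3333.
Wheel-and-axle MA = R/r = 70.2/9.4 = 7.4681.
Combined ideal MA = 3.3333 × 7.4681 = 24.894.
Effort = load / MA = 12822 / 24.894 = 515.07 N.

515.1 N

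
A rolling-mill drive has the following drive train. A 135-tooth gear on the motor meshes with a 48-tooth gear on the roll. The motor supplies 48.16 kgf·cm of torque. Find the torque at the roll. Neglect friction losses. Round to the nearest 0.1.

17.1 kgf·cm

Gear mesh: ratio = 48/135 = 0.35556; torque at the roll = 48.16 × 0.35556 = 17.124 kgf·cm.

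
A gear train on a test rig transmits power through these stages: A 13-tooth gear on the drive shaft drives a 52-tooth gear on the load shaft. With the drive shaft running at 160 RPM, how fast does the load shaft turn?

40 RPM

gear mesh 52/13 = 4 → 160/4 = 40 RPM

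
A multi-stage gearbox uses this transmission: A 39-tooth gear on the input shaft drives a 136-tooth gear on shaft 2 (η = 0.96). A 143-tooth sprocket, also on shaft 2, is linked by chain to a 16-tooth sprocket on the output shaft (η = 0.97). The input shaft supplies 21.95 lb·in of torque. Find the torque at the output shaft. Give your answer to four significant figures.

7.975 lb·in

gear mesh 136/39 = 3.4872 → τ = 21.95·3.4872·0.96 = 73.482 lb·in
chain 16/143 = 0.11189 → τ = 73.482·0.11189·0.97 = 7.9751 lb·in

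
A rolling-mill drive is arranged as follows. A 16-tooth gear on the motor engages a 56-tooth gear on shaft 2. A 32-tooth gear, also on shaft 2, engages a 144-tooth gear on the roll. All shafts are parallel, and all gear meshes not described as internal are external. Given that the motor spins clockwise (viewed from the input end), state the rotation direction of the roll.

the motor → shaft 2: external mesh, 1 reversal → CCW.
shaft 2 → the roll: external mesh, 1 reversal → CW.
2 reversals in total — an even number — so the roll turns the same way as the motor.

clockwise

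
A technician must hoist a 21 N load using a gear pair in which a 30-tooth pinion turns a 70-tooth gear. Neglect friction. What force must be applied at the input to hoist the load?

Gear pair MA = 70/30 = 2.3333.
Effort = load / MA = 21 / 2.3333 = 9 N.

9 N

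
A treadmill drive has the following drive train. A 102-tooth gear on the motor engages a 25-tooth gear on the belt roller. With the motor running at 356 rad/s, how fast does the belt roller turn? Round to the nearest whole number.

gear mesh 25/102 = 0.2451 → 356/0.2451 = 1452.5 rad/s

1452 rad/s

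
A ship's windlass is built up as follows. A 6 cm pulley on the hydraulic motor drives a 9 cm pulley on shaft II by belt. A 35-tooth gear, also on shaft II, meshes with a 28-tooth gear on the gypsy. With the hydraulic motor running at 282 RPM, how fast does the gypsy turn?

belt 9/6 = 1.5 → 282/1.5 = 188 RPM
gear mesh 28/35 = 0.8 → 188/0.8 = 235 RPM

235 RPM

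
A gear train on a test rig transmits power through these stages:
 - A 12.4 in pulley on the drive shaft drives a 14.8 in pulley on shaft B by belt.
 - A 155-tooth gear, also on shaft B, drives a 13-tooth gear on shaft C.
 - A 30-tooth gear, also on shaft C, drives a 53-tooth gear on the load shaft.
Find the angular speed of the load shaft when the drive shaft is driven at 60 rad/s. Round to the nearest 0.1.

Belt: ratio = 14.8/12.4 = 1.1935, so shaft B turns at 60 / 1.1935 = 50.27 rad/s.
Gear mesh: ratio = 13/155 = 0.083871, so shaft C turns at 50.27 / 0.083871 = 599.38 rad/s.
Gear mesh: ratio = 53/30 = 1.7667, so the load shaft turns at 599.38 / 1.7667 = 339.27 rad/s.

339.3 rad/s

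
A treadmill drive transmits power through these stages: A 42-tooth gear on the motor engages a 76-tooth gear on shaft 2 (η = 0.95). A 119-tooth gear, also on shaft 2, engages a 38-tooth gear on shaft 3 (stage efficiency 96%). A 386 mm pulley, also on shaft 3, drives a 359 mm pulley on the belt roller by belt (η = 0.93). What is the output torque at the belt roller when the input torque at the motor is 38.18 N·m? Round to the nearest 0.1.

17.4 N·m

After the gear mesh (76/42): 38.18 × 1.8095 × 0.95 = 65.633 N·m
After the gear mesh (38/119): 65.633 × 0.31933 × 0.96 = 20.12 N·m
After the belt (359/386): 20.12 × 0.93005 × 0.93 = 17.403 N·m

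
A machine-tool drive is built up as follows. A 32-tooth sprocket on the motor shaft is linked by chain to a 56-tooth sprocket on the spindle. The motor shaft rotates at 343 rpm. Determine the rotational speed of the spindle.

196 rpm

the motor shaft → the spindle (chain, 56/32): 343 ÷ 1.75 = 196 rpm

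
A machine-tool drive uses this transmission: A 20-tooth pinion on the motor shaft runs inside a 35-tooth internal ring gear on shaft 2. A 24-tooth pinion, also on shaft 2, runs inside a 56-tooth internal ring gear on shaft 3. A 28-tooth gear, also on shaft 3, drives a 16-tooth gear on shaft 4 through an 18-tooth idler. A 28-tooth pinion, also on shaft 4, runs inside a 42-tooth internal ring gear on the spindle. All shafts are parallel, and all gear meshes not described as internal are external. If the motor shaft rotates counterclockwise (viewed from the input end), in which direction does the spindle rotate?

the motor shaft → shaft 2: internal mesh, same direction → CCW.
shaft 2 → shaft 3: internal mesh, same direction → CCW.
shaft 3 → shaft 4: driver → idler → driven is 2 external meshes, 2 reversals → CCW.
shaft 4 → the spindle: internal mesh, same direction → CCW.
2 reversals in total — an even number — so the spindle turns the same way as the motor shaft.

counterclockwise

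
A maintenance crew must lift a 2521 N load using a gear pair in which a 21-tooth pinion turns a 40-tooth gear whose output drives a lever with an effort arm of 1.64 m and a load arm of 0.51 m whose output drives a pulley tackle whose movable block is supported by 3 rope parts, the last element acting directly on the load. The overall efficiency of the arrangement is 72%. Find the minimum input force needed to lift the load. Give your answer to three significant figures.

Gear pair MA = 40/21 = 1.9048.
Lever MA = effort arm / load arm = 1.64/0.51 = 3.2157.
Block-and-tackle MA = number of supporting rope parts = 3.
Combined ideal MA = 1.9048 × 3.2157 × 3 = 18.375.
Actual MA = 18.375 × 0.72 = 13.23.
Effort = load / actual MA = 2521 / 13.23 = 190.55 N.

191 N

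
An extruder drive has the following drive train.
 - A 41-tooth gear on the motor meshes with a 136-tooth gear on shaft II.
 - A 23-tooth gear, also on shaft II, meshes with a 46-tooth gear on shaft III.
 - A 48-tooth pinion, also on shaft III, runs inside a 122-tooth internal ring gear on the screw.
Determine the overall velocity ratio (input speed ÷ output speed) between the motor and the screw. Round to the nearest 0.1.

16.9

Each stage contributes driven/driver: gear mesh 136/41 = 3.3171, gear mesh 46/23 = 2, internal gear 122/48 = 2.5417.
Overall: 3.3171 × 2 × 2.5417 = 16.862.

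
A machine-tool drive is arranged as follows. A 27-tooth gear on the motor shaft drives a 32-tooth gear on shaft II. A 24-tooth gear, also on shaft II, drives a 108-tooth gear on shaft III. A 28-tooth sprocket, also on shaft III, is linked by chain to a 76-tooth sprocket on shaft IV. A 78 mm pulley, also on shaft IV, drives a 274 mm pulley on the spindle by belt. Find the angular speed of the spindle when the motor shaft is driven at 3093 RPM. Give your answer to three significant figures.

60.8 RPM

the motor shaft → shaft II (gear mesh, 32/27): 3093 ÷ 1.1852 = 2609.7 RPM
shaft II → shaft III (gear mesh, 108/24): 2609.7 ÷ 4.5 = 579.94 RPM
shaft III → shaft IV (chain, 76/28): 579.94 ÷ 2.7143 = 213.66 RPM
shaft IV → the spindle (belt, 274/78): 213.66 ÷ 3.5128 = 60.823 RPM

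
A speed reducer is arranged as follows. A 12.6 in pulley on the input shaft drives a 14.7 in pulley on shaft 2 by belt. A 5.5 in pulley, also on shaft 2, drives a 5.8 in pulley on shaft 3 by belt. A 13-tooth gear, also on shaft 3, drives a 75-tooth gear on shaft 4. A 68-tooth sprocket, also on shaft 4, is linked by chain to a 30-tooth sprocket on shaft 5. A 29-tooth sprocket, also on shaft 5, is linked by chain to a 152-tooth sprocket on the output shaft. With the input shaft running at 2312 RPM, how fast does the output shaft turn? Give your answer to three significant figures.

141 RPM

Belt: ratio = 14.7/12.6 = 1.1667, so shaft 2 turns at 2312 / 1.1667 = 1981.7 RPM.
Belt: ratio = 5.8/5.5 = 1.0545, so shaft 3 turns at 1981.7 / 1.0545 = 1879.2 RPM.
Gear mesh: ratio = 75/13 = 5.7692, so shaft 4 turns at 1879.2 / 5.7692 = 325.73 RPM.
Chain: ratio = 30/68 = 0.44118, so shaft 5 turns at 325.73 / 0.44118 = 738.32 RPM.
Chain: ratio = 152/29 = 5.2414, so the output shaft turns at 738.32 / 5.2414 = 140.86 RPM.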